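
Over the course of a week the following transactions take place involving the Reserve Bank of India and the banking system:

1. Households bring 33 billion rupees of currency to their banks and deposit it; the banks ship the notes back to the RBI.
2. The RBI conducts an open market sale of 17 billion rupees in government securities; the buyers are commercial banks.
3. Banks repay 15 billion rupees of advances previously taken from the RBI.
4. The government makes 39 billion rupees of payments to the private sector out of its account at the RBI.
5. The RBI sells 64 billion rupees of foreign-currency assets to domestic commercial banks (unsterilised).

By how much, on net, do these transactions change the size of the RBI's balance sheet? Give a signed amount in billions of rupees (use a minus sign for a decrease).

Currency deposit 33 billion rupees: only the composition of liabilities changes → 0.
OMO sale (to banks) 17 billion rupees: an RBI asset is shed → −17B.
Discount-window repayment 15 billion rupees: an RBI asset is shed → −15B.
Government spending 39 billion rupees: only the composition of liabilities changes → 0.
FX sale 64 billion rupees: an RBI asset is shed → −64B.
Net: 0 − 17 − 15 + 0 − 64 = -96 billion.

-96 billion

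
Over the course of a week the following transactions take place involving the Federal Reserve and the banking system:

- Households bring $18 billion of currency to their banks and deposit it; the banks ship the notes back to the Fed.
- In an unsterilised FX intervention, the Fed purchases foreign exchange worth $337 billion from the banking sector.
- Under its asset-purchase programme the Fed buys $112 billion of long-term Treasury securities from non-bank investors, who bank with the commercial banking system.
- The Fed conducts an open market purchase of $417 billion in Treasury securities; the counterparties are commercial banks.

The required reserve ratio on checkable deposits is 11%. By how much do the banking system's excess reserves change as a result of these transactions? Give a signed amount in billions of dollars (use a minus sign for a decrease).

Currency deposit $18 billion: reserves +$18B, deposits +$18B.
FX purchase $337 billion: reserves +$337B, deposits 0.
Asset purchase (from non-banks) $112 billion: reserves +$112B, deposits +$112B.
OMO purchase (from banks) $417 billion: reserves +$417B, deposits 0.
Totals: Δreserves = +$884B, Δdeposits = +$130B.
Δrequired reserves = 11% × +$130B = +$14.3B.
Δexcess reserves = Δreserves − Δrequired = +$884B − (+$14.3B) = +$869.7 billion.

+$869.7 billion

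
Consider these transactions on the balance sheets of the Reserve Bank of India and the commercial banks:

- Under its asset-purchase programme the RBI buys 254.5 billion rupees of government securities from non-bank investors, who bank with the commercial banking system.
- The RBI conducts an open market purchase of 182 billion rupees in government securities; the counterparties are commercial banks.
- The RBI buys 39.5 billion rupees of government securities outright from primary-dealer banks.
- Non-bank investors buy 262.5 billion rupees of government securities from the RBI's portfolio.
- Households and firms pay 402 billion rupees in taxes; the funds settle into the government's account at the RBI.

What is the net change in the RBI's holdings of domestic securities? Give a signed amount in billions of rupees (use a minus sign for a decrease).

RBI balance sheet:
  Assets:      Securities +213.5B
  Liabilities: Bank reserves −188.5B, Government deposits +402B
Commercial banking system:
  Assets:      Reserves at CB −188.5B, Securities −221.5B
  Liabilities: Checkable deposits −410B
So the change in the RBI's holdings of domestic securities is +213.5 billion.

+213.5 billion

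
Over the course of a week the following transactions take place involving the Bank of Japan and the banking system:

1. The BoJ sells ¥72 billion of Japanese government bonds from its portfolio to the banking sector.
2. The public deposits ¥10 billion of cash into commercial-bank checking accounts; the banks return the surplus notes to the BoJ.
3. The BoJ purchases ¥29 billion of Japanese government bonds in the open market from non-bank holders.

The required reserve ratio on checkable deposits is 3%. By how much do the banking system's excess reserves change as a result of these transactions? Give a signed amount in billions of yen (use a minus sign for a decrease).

-¥34.17 billion

OMO sale (to banks) ¥72 billion: reserves −¥72B, deposits 0.
Currency deposit ¥10 billion: reserves +¥10B, deposits +¥10B.
Asset purchase (from non-banks) ¥29 billion: reserves +¥29B, deposits +¥29B.
Totals: Δreserves = −¥33B, Δdeposits = +¥39B.
Δrequired reserves = 3% × +¥39B = +¥1.17B.
Δexcess reserves = Δreserves − Δrequired = −¥33B − (+¥1.17B) = -¥34.17 billion.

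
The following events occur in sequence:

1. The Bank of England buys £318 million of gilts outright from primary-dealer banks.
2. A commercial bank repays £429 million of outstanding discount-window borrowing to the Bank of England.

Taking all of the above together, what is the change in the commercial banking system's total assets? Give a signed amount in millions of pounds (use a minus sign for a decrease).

Bank of England balance sheet:
  Assets:      Securities +£318M, Loans to banks −£429M
  Liabilities: Bank reserves −£111M
Commercial banking system:
  Assets:      Reserves at CB −£111M, Securities −£318M
  Liabilities: Borrowings from CB −£429M
Change in total bank assets = -£429 million.

-£429 million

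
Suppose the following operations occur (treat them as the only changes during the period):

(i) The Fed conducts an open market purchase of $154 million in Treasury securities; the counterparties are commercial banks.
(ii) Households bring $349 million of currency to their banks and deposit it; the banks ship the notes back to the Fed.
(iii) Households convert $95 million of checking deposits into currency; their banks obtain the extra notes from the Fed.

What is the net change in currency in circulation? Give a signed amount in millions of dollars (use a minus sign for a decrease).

OMO purchase (from banks) $154 million: no currency enters or leaves circulation → 0.
Currency deposit $349 million: notes return to the central bank → −$349M.
Currency withdrawal $95 million: notes leave the central bank → +$95M.
Net: 0 − 349 + 95 = -$254 million.

-$254 million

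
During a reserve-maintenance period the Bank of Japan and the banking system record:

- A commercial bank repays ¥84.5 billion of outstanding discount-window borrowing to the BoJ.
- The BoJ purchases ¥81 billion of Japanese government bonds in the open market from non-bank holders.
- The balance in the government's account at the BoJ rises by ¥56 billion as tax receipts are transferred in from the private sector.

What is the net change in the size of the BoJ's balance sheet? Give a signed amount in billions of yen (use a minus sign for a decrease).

-¥3.5 billion

Discount-window repayment ¥84.5 billion: a BoJ asset is shed → −¥84.5B.
Asset purchase (from non-banks) ¥81 billion: a BoJ asset is acquired → +¥81B.
Government account inflow ¥56 billion: only the composition of liabilities changes → 0.
Net: −84.5 + 81 + 0 = -¥3.5 billion.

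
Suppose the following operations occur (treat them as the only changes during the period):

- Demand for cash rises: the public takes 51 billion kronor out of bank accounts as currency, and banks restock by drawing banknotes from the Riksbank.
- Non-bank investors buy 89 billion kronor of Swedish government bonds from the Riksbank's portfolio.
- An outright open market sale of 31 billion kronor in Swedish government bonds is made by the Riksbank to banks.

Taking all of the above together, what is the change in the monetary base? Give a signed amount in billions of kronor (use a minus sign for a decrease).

Riksbank balance sheet:
  Assets:      Securities −120B
  Liabilities: Bank reserves −171B, Currency in circulation +51B
Monetary base = currency + reserves: +51B + (−171B) = -120 billion.

-120 billion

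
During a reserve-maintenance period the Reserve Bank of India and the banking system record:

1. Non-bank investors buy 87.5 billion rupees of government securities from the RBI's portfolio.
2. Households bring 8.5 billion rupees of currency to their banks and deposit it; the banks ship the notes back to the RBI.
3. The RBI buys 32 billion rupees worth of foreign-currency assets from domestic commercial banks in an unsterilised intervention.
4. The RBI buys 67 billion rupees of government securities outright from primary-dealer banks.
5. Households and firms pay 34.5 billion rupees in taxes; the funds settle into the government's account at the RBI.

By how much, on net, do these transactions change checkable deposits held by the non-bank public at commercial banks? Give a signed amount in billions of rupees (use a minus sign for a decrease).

RBI balance sheet:
  Assets:      Securities −20.5B, Foreign assets +32B
  Liabilities: Bank reserves −14.5B, Currency in circulation −8.5B, Government deposits +34.5B
Commercial banking system:
  Assets:      Reserves at CB −14.5B, Securities −67B, Foreign assets −32B
  Liabilities: Checkable deposits −113.5B
So the change in checkable deposits held by the non-bank public at commercial banks is -113.5 billion.

-113.5 billion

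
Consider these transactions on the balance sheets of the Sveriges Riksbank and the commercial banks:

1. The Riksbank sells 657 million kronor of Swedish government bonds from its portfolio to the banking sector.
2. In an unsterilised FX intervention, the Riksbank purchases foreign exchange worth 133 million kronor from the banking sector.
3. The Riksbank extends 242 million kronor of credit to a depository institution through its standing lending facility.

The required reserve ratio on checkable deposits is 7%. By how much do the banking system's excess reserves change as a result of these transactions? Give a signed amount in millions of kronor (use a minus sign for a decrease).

OMO sale (to banks) 657 million kronor: reserves −657M, deposits 0.
FX purchase 133 million kronor: reserves +133M, deposits 0.
Discount-window loan 242 million kronor: reserves +242M, deposits 0.
Totals: Δreserves = −282M, Δdeposits = 0.
Δrequired reserves = 7% × 0 = 0.
Δexcess reserves = Δreserves − Δrequired = −282M − (0) = -282 million.

-282 million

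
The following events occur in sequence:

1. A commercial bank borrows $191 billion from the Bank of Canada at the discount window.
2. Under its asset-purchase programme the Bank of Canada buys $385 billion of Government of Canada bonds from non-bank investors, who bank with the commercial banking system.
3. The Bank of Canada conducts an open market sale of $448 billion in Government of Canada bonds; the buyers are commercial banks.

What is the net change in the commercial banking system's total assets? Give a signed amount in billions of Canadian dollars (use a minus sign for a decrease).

Bank of Canada balance sheet:
  Assets:      Securities −$63B, Loans to banks +$191B
  Liabilities: Bank reserves +$128B
Commercial banking system:
  Assets:      Reserves at CB +$128B, Securities +$448B
  Liabilities: Checkable deposits +$385B, Borrowings from CB +$191B
Change in total bank assets = +$576 billion.

+$576 billion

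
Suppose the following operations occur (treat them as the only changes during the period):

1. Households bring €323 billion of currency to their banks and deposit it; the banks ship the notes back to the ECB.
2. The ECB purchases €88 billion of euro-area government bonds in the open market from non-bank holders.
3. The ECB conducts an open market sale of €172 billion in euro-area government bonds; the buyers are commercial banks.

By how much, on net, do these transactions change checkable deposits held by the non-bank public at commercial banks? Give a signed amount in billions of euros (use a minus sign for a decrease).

Currency deposit €323 billion: non-bank counterparties' bank balances rise → +€323B.
Asset purchase (from non-banks) €88 billion: non-bank counterparties' bank balances rise → +€88B.
OMO sale (to banks) €172 billion: the counterparty is a bank, so public deposits are unchanged → 0.
Net: 323 + 88 + 0 = +€411 billion.

+€411 billion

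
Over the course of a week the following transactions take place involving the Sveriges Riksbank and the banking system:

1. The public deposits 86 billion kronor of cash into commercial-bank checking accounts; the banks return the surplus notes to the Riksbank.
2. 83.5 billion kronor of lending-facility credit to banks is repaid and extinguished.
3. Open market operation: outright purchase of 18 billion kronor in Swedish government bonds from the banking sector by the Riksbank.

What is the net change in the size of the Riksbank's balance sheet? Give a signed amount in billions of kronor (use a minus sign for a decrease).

Currency deposit 86 billion kronor: only the composition of liabilities changes → 0.
Discount-window repayment 83.5 billion kronor: a Riksbank asset is shed → −83.5B.
OMO purchase (from banks) 18 billion kronor: a Riksbank asset is acquired → +18B.
Net: 0 − 83.5 + 18 = -65.5 billion.

-65.5 billion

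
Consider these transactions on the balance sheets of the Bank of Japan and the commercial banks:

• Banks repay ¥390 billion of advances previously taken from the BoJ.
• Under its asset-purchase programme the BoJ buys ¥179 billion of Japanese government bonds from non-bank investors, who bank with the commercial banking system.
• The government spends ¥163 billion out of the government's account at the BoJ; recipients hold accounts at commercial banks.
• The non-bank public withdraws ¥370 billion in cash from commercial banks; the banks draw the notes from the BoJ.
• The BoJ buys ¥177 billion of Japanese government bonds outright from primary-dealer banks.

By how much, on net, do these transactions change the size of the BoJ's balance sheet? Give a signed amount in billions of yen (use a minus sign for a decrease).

Discount-window repayment ¥390 billion: a BoJ asset is shed → −¥390B.
Asset purchase (from non-banks) ¥179 billion: a BoJ asset is acquired → +¥179B.
Government spending ¥163 billion: only the composition of liabilities changes → 0.
Currency withdrawal ¥370 billion: only the composition of liabilities changes → 0.
OMO purchase (from banks) ¥177 billion: a BoJ asset is acquired → +¥177B.
Net: −390 + 179 + 0 + 0 + 177 = -¥34 billion.

-¥34 billion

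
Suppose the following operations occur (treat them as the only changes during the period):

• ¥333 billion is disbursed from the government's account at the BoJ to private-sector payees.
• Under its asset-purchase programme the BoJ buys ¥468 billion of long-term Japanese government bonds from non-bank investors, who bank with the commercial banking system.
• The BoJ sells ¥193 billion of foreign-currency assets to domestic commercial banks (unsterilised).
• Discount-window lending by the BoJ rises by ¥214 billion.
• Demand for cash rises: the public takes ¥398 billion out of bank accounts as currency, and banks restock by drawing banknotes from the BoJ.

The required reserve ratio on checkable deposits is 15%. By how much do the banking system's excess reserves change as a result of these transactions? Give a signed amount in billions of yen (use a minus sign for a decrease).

Government spending ¥333 billion: reserves +¥333B, deposits +¥333B.
Asset purchase (from non-banks) ¥468 billion: reserves +¥468B, deposits +¥468B.
FX sale ¥193 billion: reserves −¥193B, deposits 0.
Discount-window loan ¥214 billion: reserves +¥214B, deposits 0.
Currency withdrawal ¥398 billion: reserves −¥398B, deposits −¥398B.
Totals: Δreserves = +¥424B, Δdeposits = +¥403B.
Δrequired reserves = 15% × +¥403B = +¥60.45B.
Δexcess reserves = Δreserves − Δrequired = +¥424B − (+¥60.45B) = +¥363.55 billion.

+¥363.55 billion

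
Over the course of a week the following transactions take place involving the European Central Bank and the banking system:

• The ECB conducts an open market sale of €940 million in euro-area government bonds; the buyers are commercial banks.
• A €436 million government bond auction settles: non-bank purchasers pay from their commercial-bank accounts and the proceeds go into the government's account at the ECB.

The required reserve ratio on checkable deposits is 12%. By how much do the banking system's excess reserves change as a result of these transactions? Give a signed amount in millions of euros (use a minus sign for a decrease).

-€1323.68 million

OMO sale (to banks) €940 million: reserves −€940M, deposits 0.
Government account inflow €436 million: reserves −€436M, deposits −€436M.
Totals: Δreserves = −€1376M, Δdeposits = −€436M.
Δrequired reserves = 12% × −€436M = −€52.32M.
Δexcess reserves = Δreserves − Δrequired = −€1376M − (−€52.32M) = -€1323.68 million.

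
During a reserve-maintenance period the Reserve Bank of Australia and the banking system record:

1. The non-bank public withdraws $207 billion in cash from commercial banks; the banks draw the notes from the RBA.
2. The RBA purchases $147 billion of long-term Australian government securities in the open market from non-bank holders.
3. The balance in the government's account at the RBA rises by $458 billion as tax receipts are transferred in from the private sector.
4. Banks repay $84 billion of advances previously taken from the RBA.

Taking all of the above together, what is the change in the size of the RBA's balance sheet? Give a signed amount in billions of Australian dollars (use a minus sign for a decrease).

+$63 billion

RBA balance sheet:
  Assets:      Securities +$147B, Loans to banks −$84B
  Liabilities: Bank reserves −$602B, Currency in circulation +$207B, Government deposits +$458B
Commercial banking system:
  Assets:      Reserves at CB −$602B
  Liabilities: Checkable deposits −$518B, Borrowings from CB −$84B
Change in total RBA assets = +$63 billion.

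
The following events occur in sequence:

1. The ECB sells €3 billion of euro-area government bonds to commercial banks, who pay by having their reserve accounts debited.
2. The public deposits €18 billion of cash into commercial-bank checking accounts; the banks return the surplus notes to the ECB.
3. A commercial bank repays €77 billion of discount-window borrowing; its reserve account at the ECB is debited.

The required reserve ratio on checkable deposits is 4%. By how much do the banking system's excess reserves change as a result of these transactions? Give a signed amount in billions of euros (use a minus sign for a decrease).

-€62.72 billion

OMO sale (to banks) €3 billion: reserves −€3B, deposits 0.
Currency deposit €18 billion: reserves +€18B, deposits +€18B.
Discount-window repayment €77 billion: reserves −€77B, deposits 0.
Totals: Δreserves = −€62B, Δdeposits = +€18B.
Δrequired reserves = 4% × +€18B = +€0.72B.
Δexcess reserves = Δreserves − Δrequired = −€62B − (+€0.72B) = -€62.72 billion.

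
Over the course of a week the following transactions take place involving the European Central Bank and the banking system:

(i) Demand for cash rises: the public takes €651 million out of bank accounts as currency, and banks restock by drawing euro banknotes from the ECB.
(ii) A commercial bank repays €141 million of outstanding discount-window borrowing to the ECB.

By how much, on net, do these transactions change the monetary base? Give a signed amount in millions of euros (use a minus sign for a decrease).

Currency withdrawal €651 million: just a shift between currency and reserves — both are base money → 0.
Discount-window repayment €141 million: ECB balance sheet contracts → −€141M.
Net: 0 − 141 = -€141 million.

-€141 million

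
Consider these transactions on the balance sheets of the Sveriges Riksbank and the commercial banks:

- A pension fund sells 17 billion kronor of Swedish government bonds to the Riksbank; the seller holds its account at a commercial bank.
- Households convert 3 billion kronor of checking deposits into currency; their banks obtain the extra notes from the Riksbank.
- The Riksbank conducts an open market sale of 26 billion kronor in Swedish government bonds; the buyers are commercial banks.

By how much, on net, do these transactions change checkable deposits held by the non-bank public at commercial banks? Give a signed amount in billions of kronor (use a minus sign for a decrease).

+14 billion

Riksbank balance sheet:
  Assets:      Securities −9B
  Liabilities: Bank reserves −12B, Currency in circulation +3B
Commercial banking system:
  Assets:      Reserves at CB −12B, Securities +26B
  Liabilities: Checkable deposits +14B
So the change in checkable deposits held by the non-bank public at commercial banks is +14 billion.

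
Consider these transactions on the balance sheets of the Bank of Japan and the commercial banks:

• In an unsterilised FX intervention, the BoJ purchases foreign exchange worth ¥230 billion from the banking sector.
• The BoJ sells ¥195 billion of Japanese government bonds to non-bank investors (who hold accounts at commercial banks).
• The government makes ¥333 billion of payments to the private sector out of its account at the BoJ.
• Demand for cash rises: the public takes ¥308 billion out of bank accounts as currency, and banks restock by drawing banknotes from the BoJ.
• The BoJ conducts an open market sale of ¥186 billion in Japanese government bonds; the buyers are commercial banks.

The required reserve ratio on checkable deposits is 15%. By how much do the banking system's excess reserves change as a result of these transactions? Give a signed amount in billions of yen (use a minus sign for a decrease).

FX purchase ¥230 billion: reserves +¥230B, deposits 0.
Asset sale (to non-banks) ¥195 billion: reserves −¥195B, deposits −¥195B.
Government spending ¥333 billion: reserves +¥333B, deposits +¥333B.
Currency withdrawal ¥308 billion: reserves −¥308B, deposits −¥308B.
OMO sale (to banks) ¥186 billion: reserves −¥186B, deposits 0.
Totals: Δreserves = −¥126B, Δdeposits = −¥170B.
Δrequired reserves = 15% × −¥170B = −¥25.5B.
Δexcess reserves = Δreserves − Δrequired = −¥126B − (−¥25.5B) = -¥100.5 billion.

-¥100.5 billion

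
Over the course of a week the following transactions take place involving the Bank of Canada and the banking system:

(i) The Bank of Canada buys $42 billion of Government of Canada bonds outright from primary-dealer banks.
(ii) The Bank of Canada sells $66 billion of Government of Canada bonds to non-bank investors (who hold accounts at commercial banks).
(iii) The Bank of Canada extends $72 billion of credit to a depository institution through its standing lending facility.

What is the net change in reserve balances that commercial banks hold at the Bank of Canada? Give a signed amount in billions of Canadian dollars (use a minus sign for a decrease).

OMO purchase (from banks) $42 billion: the Bank of Canada pays by crediting reserve accounts → +$42B.
Asset sale (to non-banks) $66 billion: the non-bank buyers' banks settle from reserves → −$66B.
Discount-window loan $72 billion: the loan is credited to the bank's reserve account → +$72B.
Net: 42 − 66 + 72 = +$48 billion.

+$48 billion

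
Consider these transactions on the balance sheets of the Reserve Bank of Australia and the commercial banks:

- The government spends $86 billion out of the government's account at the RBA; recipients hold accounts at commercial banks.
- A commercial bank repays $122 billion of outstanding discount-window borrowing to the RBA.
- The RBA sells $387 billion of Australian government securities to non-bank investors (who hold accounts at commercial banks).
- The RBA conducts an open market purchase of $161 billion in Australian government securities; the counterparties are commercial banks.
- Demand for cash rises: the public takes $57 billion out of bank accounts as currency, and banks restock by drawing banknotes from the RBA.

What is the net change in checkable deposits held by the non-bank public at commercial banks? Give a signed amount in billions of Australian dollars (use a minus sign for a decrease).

RBA balance sheet:
  Assets:      Securities −$226B, Loans to banks −$122B
  Liabilities: Bank reserves −$319B, Currency in circulation +$57B, Government deposits −$86B
Commercial banking system:
  Assets:      Reserves at CB −$319B, Securities −$161B
  Liabilities: Checkable deposits −$358B, Borrowings from CB −$122B
So the change in checkable deposits held by the non-bank public at commercial banks is -$358 billion.

-$358 billion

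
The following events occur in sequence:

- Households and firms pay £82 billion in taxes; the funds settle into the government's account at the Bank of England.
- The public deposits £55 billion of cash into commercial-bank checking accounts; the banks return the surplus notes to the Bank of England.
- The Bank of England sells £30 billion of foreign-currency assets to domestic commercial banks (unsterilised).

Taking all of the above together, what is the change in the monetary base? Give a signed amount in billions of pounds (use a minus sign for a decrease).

Bank of England balance sheet:
  Assets:      Foreign assets −£30B
  Liabilities: Bank reserves −£57B, Currency in circulation −£55B, Government deposits +£82B
Commercial banking system:
  Assets:      Reserves at CB −£57B, Foreign assets +£30B
  Liabilities: Checkable deposits −£27B
Monetary base = currency + reserves: −£55B + (−£57B) = -£112 billion.

-£112 billion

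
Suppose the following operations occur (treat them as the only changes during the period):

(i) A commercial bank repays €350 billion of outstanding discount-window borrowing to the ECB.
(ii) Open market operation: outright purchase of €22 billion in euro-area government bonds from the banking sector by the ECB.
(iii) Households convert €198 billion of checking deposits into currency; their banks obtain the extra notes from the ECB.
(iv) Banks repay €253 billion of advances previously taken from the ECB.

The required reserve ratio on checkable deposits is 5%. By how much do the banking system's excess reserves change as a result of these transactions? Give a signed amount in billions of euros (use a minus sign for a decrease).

-€769.1 billion

Discount-window repayment €350 billion: reserves −€350B, deposits 0.
OMO purchase (from banks) €22 billion: reserves +€22B, deposits 0.
Currency withdrawal €198 billion: reserves −€198B, deposits −€198B.
Discount-window repayment €253 billion: reserves −€253B, deposits 0.
Totals: Δreserves = −€779B, Δdeposits = −€198B.
Δrequired reserves = 5% × −€198B = −€9.9B.
Δexcess reserves = Δreserves − Δrequired = −€779B − (−€9.9B) = -€769.1 billion.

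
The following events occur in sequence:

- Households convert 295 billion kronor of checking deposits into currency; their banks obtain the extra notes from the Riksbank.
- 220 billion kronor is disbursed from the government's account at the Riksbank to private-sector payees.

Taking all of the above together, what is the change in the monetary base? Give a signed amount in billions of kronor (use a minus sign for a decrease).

+220 billion

Riksbank balance sheet:
  Assets:      no change
  Liabilities: Bank reserves −75B, Currency in circulation +295B, Government deposits −220B
Commercial banking system:
  Assets:      Reserves at CB −75B
  Liabilities: Checkable deposits −75B
Monetary base = currency + reserves: +295B + (−75B) = +220 billion.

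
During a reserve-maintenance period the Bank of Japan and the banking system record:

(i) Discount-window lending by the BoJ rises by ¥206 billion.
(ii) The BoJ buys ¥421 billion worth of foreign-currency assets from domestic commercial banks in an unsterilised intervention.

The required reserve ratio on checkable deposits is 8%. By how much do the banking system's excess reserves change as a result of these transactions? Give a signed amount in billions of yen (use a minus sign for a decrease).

+¥627 billion

Discount-window loan ¥206 billion: reserves +¥206B, deposits 0.
FX purchase ¥421 billion: reserves +¥421B, deposits 0.
Totals: Δreserves = +¥627B, Δdeposits = 0.
Δrequired reserves = 8% × 0 = 0.
Δexcess reserves = Δreserves − Δrequired = +¥627B − (0) = +¥627 billion.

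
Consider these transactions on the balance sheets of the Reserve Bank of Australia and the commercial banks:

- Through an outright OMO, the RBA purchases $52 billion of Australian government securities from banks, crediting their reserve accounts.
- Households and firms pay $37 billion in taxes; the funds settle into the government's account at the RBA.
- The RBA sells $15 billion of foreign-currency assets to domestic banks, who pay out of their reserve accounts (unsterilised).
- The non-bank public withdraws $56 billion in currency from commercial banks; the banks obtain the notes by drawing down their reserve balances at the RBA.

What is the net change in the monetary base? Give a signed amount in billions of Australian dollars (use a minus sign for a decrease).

$0 (no change)

OMO purchase (from banks) $52 billion: RBA balance sheet expands → +$52B.
Government account inflow $37 billion: reserves shift to a non-base liability → −$37B.
FX sale $15 billion: RBA balance sheet contracts → −$15B.
Currency withdrawal $56 billion: just a shift between currency and reserves — both are base money → 0.
Net: 52 − 37 − 15 + 0 = $0 (no change).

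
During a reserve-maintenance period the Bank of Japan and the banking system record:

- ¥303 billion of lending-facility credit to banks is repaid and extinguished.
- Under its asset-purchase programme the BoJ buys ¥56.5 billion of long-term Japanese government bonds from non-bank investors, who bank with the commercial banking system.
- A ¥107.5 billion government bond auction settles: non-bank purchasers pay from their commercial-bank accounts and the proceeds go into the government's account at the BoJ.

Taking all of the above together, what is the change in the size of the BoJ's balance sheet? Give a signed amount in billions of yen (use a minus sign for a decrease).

-¥246.5 billion

BoJ balance sheet:
  Assets:      Securities +¥56.5B, Loans to banks −¥303B
  Liabilities: Bank reserves −¥354B, Government deposits +¥107.5B
Commercial banking system:
  Assets:      Reserves at CB −¥354B
  Liabilities: Checkable deposits −¥51B, Borrowings from CB −¥303B
Change in total BoJ assets = -¥246.5 billion.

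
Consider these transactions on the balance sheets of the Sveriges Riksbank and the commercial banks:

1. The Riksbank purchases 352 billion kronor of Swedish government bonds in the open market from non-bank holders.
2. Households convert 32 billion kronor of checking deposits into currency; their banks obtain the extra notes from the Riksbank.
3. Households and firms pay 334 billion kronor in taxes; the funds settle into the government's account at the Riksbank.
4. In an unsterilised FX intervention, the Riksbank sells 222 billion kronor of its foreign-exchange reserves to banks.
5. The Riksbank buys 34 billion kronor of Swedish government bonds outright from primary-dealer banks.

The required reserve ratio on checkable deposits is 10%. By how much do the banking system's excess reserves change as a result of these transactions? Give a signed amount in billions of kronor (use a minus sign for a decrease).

-200.6 billion

Asset purchase (from non-banks) 352 billion kronor: reserves +352B, deposits +352B.
Currency withdrawal 32 billion kronor: reserves −32B, deposits −32B.
Government account inflow 334 billion kronor: reserves −334B, deposits −334B.
FX sale 222 billion kronor: reserves −222B, deposits 0.
OMO purchase (from banks) 34 billion kronor: reserves +34B, deposits 0.
Totals: Δreserves = −202B, Δdeposits = −14B.
Δrequired reserves = 10% × −14B = −1.4B.
Δexcess reserves = Δreserves − Δrequired = −202B − (−1.4B) = -200.6 billion.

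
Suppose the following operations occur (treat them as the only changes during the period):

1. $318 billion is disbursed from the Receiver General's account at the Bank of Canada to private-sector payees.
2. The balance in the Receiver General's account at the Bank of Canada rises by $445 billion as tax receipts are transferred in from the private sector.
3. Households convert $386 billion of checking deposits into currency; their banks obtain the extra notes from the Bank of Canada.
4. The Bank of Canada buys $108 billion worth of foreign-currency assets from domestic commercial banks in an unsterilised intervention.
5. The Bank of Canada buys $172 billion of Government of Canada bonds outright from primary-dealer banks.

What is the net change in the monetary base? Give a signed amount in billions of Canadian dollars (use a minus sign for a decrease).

Government spending $318 billion: a non-base liability converts back to reserves → +$318B.
Government account inflow $445 billion: reserves shift to a non-base liability → −$445B.
Currency withdrawal $386 billion: just a shift between currency and reserves — both are base money → 0.
FX purchase $108 billion: Bank of Canada balance sheet expands → +$108B.
OMO purchase (from banks) $172 billion: Bank of Canada balance sheet expands → +$172B.
Net: 318 − 445 + 0 + 108 + 172 = +$153 billion.

+$153 billion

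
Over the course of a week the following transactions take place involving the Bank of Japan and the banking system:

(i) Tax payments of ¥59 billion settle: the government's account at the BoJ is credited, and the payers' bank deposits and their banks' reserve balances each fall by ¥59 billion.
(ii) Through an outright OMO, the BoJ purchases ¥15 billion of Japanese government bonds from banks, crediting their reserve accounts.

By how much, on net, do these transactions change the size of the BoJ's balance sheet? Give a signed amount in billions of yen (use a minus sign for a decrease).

+¥15 billion

Government account inflow ¥59 billion: only the composition of liabilities changes → 0.
OMO purchase (from banks) ¥15 billion: a BoJ asset is acquired → +¥15B.
Net: 0 + 15 = +¥15 billion.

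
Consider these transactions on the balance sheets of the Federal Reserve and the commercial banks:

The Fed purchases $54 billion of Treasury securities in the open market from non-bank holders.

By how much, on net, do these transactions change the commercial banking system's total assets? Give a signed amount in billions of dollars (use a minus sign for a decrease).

+$54 billion

Fed balance sheet:
  Assets:      Securities +$54B
  Liabilities: Bank reserves +$54B
Commercial banking system:
  Assets:      Reserves at CB +$54B
  Liabilities: Checkable deposits +$54B
Change in total bank assets = +$54 billion.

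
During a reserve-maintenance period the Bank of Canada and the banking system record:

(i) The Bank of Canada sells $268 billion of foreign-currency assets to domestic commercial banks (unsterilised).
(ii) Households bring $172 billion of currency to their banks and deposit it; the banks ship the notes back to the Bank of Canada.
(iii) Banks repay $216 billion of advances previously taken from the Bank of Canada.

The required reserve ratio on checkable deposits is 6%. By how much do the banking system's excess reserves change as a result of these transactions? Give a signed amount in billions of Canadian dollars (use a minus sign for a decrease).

FX sale $268 billion: reserves −$268B, deposits 0.
Currency deposit $172 billion: reserves +$172B, deposits +$172B.
Discount-window repayment $216 billion: reserves −$216B, deposits 0.
Totals: Δreserves = −$312B, Δdeposits = +$172B.
Δrequired reserves = 6% × +$172B = +$10.32B.
Δexcess reserves = Δreserves − Δrequired = −$312B − (+$10.32B) = -$322.32 billion.

-$322.32 billion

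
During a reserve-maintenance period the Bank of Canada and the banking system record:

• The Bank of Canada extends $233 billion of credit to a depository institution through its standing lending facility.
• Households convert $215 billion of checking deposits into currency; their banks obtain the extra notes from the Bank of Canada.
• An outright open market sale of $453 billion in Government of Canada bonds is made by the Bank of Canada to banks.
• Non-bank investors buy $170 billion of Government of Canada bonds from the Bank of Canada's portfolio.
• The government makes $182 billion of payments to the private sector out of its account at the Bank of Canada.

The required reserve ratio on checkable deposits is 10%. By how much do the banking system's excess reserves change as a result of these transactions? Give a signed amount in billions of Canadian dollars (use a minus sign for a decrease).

Discount-window loan $233 billion: reserves +$233B, deposits 0.
Currency withdrawal $215 billion: reserves −$215B, deposits −$215B.
OMO sale (to banks) $453 billion: reserves −$453B, deposits 0.
Asset sale (to non-banks) $170 billion: reserves −$170B, deposits −$170B.
Government spending $182 billion: reserves +$182B, deposits +$182B.
Totals: Δreserves = −$423B, Δdeposits = −$203B.
Δrequired reserves = 10% × −$203B = −$20.3B.
Δexcess reserves = Δreserves − Δrequired = −$423B − (−$20.3B) = -$402.7 billion.

-$402.7 billion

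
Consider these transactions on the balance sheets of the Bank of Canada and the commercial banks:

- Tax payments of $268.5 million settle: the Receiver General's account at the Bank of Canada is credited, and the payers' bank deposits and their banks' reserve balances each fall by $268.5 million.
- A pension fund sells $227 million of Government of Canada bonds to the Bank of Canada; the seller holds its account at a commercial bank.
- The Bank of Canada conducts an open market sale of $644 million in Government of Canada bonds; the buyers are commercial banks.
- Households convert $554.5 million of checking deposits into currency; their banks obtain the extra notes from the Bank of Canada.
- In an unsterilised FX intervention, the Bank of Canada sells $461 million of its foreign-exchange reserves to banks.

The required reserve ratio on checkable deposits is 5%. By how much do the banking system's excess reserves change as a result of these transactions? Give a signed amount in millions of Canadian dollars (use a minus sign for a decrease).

Government account inflow $268.5 million: reserves −$268.5M, deposits −$268.5M.
Asset purchase (from non-banks) $227 million: reserves +$227M, deposits +$227M.
OMO sale (to banks) $644 million: reserves −$644M, deposits 0.
Currency withdrawal $554.5 million: reserves −$554.5M, deposits −$554.5M.
FX sale $461 million: reserves −$461M, deposits 0.
Totals: Δreserves = −$1701M, Δdeposits = −$596M.
Δrequired reserves = 5% × −$596M = −$29.8M.
Δexcess reserves = Δreserves − Δrequired = −$1701M − (−$29.8M) = -$1671.2 million.

-$1671.2 million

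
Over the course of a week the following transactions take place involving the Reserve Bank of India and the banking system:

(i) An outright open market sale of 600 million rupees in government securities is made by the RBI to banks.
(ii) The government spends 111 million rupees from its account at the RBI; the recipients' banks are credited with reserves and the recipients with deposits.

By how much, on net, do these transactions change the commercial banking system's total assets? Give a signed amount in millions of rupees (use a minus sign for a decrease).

+111 million

OMO sale (to banks) 600 million rupees: just an asset swap on bank balance sheets → 0.
Government spending 111 million rupees: bank balance sheets expand → +111M.
Net: 0 + 111 = +111 million.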